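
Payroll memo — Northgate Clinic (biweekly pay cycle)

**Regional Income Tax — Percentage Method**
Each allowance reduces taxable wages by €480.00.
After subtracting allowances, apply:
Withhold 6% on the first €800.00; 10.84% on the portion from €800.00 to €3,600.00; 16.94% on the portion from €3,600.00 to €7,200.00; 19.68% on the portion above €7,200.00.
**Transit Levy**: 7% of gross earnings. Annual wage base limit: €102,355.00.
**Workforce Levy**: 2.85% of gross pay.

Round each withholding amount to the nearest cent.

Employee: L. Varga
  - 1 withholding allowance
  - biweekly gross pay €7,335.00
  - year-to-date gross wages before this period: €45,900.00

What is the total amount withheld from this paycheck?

€1,625.42

Regional Income Tax: taxable = €7,335.00 − 1×€480.00 = €6,855.00
  €351.52 + 16.94% × (€6,855.00 − €3,600.00) = €351.52 + 16.94% × €3,255.00 = €902.92
Transit Levy: 7% × €7,335.00 = €513.45
Workforce Levy: 2.85% × €7,335.00 = €209.05
Total: €902.92 + €513.45 + €209.05 = €1,625.42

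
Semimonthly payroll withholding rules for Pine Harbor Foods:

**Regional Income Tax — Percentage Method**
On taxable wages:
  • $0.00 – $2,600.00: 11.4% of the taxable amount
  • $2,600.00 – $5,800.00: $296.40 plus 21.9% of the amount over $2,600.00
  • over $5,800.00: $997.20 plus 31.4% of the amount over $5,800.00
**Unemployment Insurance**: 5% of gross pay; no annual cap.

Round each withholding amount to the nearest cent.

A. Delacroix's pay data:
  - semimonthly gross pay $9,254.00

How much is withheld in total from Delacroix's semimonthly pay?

$2,544.46

Regional Income Tax: taxable = $9,254.00
  $997.20 + 31.4% × ($9,254.00 − $5,800.00) = $997.20 + 31.4% × $3,454.00 = $2,081.76
Unemployment Insurance: 5% × $9,254.00 = $462.70
Total: $2,081.76 + $462.70 = $2,544.46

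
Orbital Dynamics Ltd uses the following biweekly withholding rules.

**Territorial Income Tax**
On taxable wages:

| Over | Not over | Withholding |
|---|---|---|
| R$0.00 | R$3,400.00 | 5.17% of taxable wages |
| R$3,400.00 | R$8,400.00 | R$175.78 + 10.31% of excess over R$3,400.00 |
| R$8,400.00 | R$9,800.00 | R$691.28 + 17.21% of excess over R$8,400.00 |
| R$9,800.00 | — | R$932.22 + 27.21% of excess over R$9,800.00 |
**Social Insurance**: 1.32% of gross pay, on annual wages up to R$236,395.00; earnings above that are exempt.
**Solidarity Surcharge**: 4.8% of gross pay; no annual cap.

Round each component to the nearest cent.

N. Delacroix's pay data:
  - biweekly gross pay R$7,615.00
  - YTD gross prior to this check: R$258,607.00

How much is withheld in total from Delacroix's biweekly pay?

Territorial Income Tax: taxable = R$7,615.00
  R$175.78 + 10.31% × (R$7,615.00 − R$3,400.00) = R$175.78 + 10.31% × R$4,215.00 = R$610.35
Social Insurance: YTD R$258,607.00 ≥ cap R$236,395.00 → R$0.00
Solidarity Surcharge: 4.8% × R$7,615.00 = R$365.52
Total: R$610.35 + R$0.00 + R$365.52 = R$975.87

R$975.87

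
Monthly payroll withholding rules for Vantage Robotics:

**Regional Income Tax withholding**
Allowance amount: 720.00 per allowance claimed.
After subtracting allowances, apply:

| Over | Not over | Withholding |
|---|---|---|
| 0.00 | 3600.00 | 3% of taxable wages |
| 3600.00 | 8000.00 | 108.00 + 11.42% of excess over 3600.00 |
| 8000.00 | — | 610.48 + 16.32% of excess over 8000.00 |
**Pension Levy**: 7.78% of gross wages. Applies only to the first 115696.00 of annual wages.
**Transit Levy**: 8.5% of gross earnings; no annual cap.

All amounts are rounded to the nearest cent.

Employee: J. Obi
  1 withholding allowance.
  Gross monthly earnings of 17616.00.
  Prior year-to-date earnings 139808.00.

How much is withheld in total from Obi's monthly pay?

3559.67

Regional Income Tax: taxable = 17616.00 − 1×720.00 = 16896.00
  610.48 + 16.32% × (16896.00 − 8000.00) = 610.48 + 16.32% × 8896.00 = 2062.31
Pension Levy: YTD 139808.00 ≥ cap 115696.00 → 0.00
Transit Levy: 8.5% × 17616.00 = 1497.36
Total: 2062.31 + 0.00 + 1497.36 = 3559.67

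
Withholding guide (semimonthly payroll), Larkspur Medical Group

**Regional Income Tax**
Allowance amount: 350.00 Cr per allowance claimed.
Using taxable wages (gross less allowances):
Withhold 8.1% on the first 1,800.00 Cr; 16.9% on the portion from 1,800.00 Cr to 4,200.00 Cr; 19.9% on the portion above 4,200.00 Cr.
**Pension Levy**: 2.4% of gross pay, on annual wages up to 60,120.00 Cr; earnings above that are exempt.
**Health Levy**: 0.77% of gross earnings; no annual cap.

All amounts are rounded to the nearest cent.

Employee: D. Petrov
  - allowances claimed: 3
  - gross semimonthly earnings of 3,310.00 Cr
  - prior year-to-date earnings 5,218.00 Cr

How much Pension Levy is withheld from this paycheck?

79.44 Cr

Pension Levy: 2.4% × 3,310.00 Cr = 79.44 Cr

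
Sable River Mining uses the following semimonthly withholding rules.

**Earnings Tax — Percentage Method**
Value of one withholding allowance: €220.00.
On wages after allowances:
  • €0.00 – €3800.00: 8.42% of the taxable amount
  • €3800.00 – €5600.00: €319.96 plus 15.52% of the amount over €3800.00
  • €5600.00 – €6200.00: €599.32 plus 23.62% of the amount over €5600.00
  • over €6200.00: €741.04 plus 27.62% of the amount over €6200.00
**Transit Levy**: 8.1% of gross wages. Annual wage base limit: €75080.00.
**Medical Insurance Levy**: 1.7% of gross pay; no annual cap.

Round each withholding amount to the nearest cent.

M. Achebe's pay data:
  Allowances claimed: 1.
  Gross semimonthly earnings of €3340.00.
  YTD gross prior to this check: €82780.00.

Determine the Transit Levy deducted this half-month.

Transit Levy: YTD €82780.00 ≥ cap €75080.00 → €0.00

€0.00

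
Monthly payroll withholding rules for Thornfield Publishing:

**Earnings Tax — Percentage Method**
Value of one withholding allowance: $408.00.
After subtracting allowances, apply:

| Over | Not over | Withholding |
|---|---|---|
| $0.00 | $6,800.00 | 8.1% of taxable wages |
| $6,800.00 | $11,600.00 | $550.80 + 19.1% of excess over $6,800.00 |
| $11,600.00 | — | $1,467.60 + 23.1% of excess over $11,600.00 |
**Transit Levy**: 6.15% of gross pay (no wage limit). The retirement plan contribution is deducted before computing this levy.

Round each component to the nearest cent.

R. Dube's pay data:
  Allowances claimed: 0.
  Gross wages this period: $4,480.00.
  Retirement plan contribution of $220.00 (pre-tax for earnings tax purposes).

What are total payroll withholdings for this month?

Earnings Tax: taxable = $4,480.00 − $220.00 = $4,260.00
  8.1% × $4,260.00 = $345.06
Transit Levy: 6.15% × $4,260.00 = $261.99
Total: $345.06 + $261.99 = $607.05

$607.05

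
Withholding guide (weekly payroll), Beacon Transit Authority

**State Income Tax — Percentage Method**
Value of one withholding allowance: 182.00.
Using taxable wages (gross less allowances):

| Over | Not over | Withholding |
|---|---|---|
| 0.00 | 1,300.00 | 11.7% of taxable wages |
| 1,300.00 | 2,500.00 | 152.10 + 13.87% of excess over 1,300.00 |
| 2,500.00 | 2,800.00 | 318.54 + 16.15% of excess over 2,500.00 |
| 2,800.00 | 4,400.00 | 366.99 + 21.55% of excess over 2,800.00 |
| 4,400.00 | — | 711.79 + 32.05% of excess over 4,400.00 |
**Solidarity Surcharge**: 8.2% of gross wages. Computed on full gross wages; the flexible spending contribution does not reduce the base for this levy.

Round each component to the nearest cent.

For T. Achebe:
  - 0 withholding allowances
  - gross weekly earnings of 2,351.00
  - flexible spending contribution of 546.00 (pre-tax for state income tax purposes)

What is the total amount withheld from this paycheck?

State Income Tax: taxable = 2,351.00 − 546.00 = 1,805.00
  152.10 + 13.87% × (1,805.00 − 1,300.00) = 152.10 + 13.87% × 505.00 = 222.14
Solidarity Surcharge: 8.2% × 2,351.00 = 192.78
Total: 222.14 + 192.78 = 414.92

414.92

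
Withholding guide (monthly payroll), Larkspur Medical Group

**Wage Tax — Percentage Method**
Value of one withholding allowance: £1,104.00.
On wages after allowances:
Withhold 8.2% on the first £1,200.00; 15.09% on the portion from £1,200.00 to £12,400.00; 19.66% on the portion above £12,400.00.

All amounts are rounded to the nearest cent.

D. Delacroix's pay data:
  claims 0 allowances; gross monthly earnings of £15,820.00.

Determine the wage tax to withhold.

£2,460.85

Wage Tax: taxable = £15,820.00
  £1,788.48 + 19.66% × (£15,820.00 − £12,400.00) = £1,788.48 + 19.66% × £3,420.00 = £2,460.85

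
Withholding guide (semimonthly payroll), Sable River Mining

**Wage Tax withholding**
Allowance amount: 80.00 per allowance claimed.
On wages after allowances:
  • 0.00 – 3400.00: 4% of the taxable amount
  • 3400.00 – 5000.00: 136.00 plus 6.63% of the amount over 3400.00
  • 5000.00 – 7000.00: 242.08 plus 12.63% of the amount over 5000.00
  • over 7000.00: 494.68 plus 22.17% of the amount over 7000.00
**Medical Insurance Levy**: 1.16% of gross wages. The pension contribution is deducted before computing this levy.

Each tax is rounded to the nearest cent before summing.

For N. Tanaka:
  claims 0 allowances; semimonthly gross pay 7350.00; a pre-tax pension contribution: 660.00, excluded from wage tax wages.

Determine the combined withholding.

533.13

Wage Tax: taxable = 7350.00 − 660.00 = 6690.00
  242.08 + 12.63% × (6690.00 − 5000.00) = 242.08 + 12.63% × 1690.00 = 455.53
Medical Insurance Levy: 1.16% × 6690.00 = 77.60
Total: 455.53 + 77.60 = 533.13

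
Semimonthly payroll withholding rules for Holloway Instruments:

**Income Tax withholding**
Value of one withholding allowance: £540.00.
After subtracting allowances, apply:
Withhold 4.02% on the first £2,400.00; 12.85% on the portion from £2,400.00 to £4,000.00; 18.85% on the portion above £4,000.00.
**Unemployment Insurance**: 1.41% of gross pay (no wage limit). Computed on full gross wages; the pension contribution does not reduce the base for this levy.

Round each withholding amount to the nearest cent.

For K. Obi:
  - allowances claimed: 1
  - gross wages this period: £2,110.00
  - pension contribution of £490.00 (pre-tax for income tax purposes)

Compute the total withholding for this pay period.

£73.17

Income Tax: taxable = £2,110.00 − £490.00 − 1×£540.00 = £1,080.00
  4.02% × £1,080.00 = £43.42
Unemployment Insurance: 1.41% × £2,110.00 = £29.75
Total: £43.42 + £29.75 = £73.17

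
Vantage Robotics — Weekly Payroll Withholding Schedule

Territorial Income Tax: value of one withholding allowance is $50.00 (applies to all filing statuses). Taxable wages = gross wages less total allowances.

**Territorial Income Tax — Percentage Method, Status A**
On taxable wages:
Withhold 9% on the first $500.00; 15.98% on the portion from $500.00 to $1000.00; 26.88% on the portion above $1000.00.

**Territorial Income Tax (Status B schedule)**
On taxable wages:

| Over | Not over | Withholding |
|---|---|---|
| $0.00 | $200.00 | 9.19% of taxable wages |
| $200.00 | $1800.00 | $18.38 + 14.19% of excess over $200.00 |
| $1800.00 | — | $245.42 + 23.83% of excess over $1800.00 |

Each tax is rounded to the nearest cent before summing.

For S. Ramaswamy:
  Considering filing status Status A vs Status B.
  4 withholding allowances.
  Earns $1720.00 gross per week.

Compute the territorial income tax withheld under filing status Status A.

$264.68

Territorial Income Tax (Status A): taxable = $1720.00 − 4×$50.00 = $1520.00
  $124.90 + 26.88% × ($1520.00 − $1000.00) = $124.90 + 26.88% × $520.00 = $264.68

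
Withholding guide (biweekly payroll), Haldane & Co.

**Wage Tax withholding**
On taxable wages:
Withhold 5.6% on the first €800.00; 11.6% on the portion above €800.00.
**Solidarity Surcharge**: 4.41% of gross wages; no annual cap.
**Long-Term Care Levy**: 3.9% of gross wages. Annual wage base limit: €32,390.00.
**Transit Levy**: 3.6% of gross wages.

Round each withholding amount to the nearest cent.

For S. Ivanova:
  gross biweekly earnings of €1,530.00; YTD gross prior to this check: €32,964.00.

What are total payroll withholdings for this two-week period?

Wage Tax: taxable = €1,530.00
  €44.80 + 11.6% × (€1,530.00 − €800.00) = €44.80 + 11.6% × €730.00 = €129.48
Solidarity Surcharge: 4.41% × €1,530.00 = €67.47
Long-Term Care Levy: YTD €32,964.00 ≥ cap €32,390.00 → €0.00
Transit Levy: 3.6% × €1,530.00 = €55.08
Total: €129.48 + €67.47 + €0.00 + €55.08 = €252.03

€252.03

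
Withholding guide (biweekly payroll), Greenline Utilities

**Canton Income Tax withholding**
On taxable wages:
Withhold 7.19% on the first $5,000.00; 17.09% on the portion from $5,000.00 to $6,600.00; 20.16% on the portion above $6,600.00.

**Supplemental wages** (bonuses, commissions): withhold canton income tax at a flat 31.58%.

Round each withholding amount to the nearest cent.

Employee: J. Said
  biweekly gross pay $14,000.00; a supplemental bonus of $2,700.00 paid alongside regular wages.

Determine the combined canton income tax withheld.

Canton Income Tax: taxable = $14,000.00
  $632.94 + 20.16% × ($14,000.00 − $6,600.00) = $632.94 + 20.16% × $7,400.00 = $2,124.78
Supplemental (31.58% flat on bonus): 31.58% × $2,700.00 = $852.66
Total canton income tax: $2,124.78 + $852.66 = $2,977.44

$2,977.44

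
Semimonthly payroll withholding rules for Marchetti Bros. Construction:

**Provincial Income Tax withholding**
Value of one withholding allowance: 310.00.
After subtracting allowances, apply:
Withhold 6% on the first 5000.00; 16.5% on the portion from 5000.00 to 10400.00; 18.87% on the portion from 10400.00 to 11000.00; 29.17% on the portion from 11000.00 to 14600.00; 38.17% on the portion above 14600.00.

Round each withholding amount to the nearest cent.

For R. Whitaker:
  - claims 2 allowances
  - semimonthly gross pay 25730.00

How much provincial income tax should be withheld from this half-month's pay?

Provincial Income Tax: taxable = 25730.00 − 2×310.00 = 25110.00
  2354.34 + 38.17% × (25110.00 − 14600.00) = 2354.34 + 38.17% × 10510.00 = 6366.01

6366.01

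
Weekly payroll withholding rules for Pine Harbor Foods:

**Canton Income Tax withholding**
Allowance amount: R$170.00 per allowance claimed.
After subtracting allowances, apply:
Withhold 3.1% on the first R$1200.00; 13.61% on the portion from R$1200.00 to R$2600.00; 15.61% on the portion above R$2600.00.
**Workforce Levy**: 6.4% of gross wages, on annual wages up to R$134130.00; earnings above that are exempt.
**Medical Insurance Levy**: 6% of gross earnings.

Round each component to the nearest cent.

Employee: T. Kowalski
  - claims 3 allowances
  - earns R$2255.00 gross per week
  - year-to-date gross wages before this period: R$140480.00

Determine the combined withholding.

R$246.67

Canton Income Tax: taxable = R$2255.00 − 3×R$170.00 = R$1745.00
  R$37.20 + 13.61% × (R$1745.00 − R$1200.00) = R$37.20 + 13.61% × R$545.00 = R$111.37
Workforce Levy: YTD R$140480.00 ≥ cap R$134130.00 → R$0.00
Medical Insurance Levy: 6% × R$2255.00 = R$135.30
Total: R$111.37 + R$0.00 + R$135.30 = R$246.67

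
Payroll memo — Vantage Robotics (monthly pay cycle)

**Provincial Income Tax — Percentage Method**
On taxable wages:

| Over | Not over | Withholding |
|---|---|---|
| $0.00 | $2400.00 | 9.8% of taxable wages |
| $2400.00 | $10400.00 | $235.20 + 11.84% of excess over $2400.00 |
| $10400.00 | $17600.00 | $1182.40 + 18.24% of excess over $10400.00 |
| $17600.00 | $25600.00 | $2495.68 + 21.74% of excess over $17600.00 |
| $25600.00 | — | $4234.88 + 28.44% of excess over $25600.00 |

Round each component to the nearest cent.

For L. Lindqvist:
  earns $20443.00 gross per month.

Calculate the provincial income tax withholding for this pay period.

$3113.75

Provincial Income Tax: taxable = $20443.00
  $2495.68 + 21.74% × ($20443.00 − $17600.00) = $2495.68 + 21.74% × $2843.00 = $3113.75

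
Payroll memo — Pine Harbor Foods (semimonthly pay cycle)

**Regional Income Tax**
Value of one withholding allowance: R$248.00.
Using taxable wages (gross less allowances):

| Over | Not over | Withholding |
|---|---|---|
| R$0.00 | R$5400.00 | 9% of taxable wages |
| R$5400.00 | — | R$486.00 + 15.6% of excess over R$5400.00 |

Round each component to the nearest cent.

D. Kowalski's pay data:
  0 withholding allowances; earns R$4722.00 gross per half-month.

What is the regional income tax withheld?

Regional Income Tax: taxable = R$4722.00
  9% × R$4722.00 = R$424.98

R$424.98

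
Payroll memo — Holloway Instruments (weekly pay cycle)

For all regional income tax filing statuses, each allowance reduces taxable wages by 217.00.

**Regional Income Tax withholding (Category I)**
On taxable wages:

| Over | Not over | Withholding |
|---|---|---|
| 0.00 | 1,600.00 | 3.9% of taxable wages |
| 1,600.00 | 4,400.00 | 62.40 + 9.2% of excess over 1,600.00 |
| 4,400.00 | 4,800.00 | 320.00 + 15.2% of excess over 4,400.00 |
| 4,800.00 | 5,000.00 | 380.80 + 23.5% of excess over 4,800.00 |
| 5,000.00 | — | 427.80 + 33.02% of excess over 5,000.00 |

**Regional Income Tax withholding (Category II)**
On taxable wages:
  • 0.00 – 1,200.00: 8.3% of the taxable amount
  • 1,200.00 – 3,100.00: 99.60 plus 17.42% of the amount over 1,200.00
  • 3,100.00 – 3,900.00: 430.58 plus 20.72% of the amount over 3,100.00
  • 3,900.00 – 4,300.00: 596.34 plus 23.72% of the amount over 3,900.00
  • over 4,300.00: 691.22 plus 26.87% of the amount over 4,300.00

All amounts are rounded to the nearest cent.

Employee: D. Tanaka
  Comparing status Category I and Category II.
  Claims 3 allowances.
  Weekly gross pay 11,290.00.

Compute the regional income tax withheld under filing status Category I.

Regional Income Tax (Category I): taxable = 11,290.00 − 3×217.00 = 10,639.00
  427.80 + 33.02% × (10,639.00 − 5,000.00) = 427.80 + 33.02% × 5,639.00 = 2,289.80

2,289.80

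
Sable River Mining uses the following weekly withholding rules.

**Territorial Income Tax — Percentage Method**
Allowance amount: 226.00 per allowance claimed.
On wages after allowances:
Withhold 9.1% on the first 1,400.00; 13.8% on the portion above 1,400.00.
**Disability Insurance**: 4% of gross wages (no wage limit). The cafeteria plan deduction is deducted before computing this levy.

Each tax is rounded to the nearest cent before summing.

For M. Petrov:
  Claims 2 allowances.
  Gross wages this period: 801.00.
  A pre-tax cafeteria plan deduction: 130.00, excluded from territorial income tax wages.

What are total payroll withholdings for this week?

Territorial Income Tax: taxable = 801.00 − 130.00 − 2×226.00 = 219.00
  9.1% × 219.00 = 19.93
Disability Insurance: 4% × 671.00 = 26.84
Total: 19.93 + 26.84 = 46.77

46.77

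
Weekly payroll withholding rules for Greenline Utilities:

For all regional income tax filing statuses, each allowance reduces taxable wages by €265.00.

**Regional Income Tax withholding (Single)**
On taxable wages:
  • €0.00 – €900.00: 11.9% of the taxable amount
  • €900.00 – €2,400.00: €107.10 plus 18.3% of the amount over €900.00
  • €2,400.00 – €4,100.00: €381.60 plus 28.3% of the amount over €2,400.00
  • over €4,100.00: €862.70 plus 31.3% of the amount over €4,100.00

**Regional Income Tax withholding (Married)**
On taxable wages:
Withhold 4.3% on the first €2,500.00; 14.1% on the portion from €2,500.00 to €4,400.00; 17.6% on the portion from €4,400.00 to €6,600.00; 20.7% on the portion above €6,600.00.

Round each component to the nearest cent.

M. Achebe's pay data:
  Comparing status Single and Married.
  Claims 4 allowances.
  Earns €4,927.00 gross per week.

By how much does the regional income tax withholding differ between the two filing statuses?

Regional Income Tax (Single): taxable = €4,927.00 − 4×€265.00 = €3,867.00
  €381.60 + 28.3% × (€3,867.00 − €2,400.00) = €381.60 + 28.3% × €1,467.00 = €796.76
Regional Income Tax (Married): taxable = €4,927.00 − 4×€265.00 = €3,867.00
  €107.50 + 14.1% × (€3,867.00 − €2,500.00) = €107.50 + 14.1% × €1,367.00 = €300.25
Difference: |€796.76 − €300.25| = €496.51 (higher under Single)

€496.51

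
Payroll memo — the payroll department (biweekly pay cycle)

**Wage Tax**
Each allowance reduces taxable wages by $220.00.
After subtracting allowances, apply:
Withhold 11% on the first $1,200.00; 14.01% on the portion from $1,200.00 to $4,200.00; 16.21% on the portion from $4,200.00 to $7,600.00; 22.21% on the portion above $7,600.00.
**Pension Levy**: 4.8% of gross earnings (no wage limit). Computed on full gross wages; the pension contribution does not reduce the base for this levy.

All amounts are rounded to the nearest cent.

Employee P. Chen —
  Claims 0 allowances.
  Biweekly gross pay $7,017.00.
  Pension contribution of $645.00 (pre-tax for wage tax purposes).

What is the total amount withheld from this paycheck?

Wage Tax: taxable = $7,017.00 − $645.00 = $6,372.00
  $552.30 + 16.21% × ($6,372.00 − $4,200.00) = $552.30 + 16.21% × $2,172.00 = $904.38
Pension Levy: 4.8% × $7,017.00 = $336.82
Total: $904.38 + $336.82 = $1,241.20

$1,241.20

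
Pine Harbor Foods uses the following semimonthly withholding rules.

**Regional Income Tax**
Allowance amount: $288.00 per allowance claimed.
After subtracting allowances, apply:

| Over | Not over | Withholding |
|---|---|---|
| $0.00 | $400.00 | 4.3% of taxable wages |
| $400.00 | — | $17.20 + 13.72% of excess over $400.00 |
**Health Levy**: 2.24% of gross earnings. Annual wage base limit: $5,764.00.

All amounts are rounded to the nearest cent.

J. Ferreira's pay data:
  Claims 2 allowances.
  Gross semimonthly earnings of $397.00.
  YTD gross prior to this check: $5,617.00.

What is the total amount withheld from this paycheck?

$3.29

Regional Income Tax: taxable = $397.00 − 2×$288.00 = $-179.00
  Taxable ≤ 0 → $0.00
Health Levy: cap $5,764.00 − YTD $5,617.00 = $147.00 subject; 2.24% × $147.00 = $3.29
Total: $0.00 + $3.29 = $3.29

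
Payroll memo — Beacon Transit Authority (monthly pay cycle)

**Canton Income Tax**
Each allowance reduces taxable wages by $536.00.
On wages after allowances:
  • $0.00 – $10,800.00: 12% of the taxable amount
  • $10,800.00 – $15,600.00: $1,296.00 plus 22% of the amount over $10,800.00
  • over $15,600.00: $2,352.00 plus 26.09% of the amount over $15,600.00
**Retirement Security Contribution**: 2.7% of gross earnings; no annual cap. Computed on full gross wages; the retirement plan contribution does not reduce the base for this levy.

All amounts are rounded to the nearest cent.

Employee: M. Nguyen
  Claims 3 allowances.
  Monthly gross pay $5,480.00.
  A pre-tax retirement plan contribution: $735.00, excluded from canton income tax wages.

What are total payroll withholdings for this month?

Canton Income Tax: taxable = $5,480.00 − $735.00 − 3×$536.00 = $3,137.00
  12% × $3,137.00 = $376.44
Retirement Security Contribution: 2.7% × $5,480.00 = $147.96
Total: $376.44 + $147.96 = $524.40

$524.40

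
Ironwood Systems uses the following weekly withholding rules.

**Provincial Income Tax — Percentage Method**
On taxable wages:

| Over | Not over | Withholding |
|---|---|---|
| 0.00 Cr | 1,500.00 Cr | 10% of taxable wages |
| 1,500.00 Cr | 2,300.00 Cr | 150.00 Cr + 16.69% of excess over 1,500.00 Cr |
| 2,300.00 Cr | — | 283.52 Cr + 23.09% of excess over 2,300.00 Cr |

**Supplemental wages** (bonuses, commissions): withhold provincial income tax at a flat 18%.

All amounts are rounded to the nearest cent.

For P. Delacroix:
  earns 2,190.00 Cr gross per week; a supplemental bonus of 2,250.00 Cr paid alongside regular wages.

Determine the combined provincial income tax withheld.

670.16 Cr

Provincial Income Tax: taxable = 2,190.00 Cr
  150.00 Cr + 16.69% × (2,190.00 Cr − 1,500.00 Cr) = 150.00 Cr + 16.69% × 690.00 Cr = 265.16 Cr
Supplemental (18% flat on bonus): 18% × 2,250.00 Cr = 405.00 Cr
Total provincial income tax: 265.16 Cr + 405.00 Cr = 670.16 Cr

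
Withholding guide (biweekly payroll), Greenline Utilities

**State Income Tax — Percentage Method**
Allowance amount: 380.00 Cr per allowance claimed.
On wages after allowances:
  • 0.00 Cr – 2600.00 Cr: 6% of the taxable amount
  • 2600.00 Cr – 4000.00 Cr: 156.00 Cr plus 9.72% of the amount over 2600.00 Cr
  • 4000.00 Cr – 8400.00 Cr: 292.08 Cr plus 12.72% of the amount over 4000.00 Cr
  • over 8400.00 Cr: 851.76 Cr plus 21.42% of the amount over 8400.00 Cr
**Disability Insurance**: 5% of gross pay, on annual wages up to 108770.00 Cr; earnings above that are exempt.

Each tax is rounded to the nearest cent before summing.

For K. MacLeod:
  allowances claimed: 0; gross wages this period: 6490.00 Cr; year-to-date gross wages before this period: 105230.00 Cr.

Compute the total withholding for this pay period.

State Income Tax: taxable = 6490.00 Cr
  292.08 Cr + 12.72% × (6490.00 Cr − 4000.00 Cr) = 292.08 Cr + 12.72% × 2490.00 Cr = 608.81 Cr
Disability Insurance: cap 108770.00 Cr − YTD 105230.00 Cr = 3540.00 Cr subject; 5% × 3540.00 Cr = 177.00 Cr
Total: 608.81 Cr + 177.00 Cr = 785.81 Cr

785.81 Cr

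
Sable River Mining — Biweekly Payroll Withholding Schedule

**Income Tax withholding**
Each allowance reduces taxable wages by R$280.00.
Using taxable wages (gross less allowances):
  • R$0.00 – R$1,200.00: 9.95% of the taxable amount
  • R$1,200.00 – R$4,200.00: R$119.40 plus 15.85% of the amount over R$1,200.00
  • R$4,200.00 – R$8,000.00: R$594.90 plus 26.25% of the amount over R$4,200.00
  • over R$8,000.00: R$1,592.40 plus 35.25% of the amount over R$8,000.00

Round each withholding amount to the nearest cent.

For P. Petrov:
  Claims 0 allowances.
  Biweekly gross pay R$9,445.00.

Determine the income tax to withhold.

Income Tax: taxable = R$9,445.00
  R$1,592.40 + 35.25% × (R$9,445.00 − R$8,000.00) = R$1,592.40 + 35.25% × R$1,445.00 = R$2,101.76

R$2,101.76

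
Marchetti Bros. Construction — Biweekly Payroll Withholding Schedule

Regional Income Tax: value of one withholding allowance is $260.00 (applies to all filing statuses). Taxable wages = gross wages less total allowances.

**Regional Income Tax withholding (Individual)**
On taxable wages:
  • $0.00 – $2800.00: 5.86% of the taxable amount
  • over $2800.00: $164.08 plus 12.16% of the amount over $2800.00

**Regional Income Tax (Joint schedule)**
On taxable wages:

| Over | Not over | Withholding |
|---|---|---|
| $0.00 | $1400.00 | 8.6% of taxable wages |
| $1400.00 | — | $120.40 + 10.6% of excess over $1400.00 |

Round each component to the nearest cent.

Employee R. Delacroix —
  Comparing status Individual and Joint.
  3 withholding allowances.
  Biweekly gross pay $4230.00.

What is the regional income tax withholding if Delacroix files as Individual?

Regional Income Tax (Individual): taxable = $4230.00 − 3×$260.00 = $3450.00
  $164.08 + 12.16% × ($3450.00 − $2800.00) = $164.08 + 12.16% × $650.00 = $243.12

$243.12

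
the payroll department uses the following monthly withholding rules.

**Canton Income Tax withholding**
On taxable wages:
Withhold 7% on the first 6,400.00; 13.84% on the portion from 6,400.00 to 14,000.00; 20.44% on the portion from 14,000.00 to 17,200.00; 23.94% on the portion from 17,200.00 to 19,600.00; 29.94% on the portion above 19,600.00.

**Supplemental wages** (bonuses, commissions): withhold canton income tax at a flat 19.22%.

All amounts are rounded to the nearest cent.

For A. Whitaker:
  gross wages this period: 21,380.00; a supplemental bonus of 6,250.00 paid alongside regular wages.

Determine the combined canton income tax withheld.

Canton Income Tax: taxable = 21,380.00
  2,728.48 + 29.94% × (21,380.00 − 19,600.00) = 2,728.48 + 29.94% × 1,780.00 = 3,261.41
Supplemental (19.22% flat on bonus): 19.22% × 6,250.00 = 1,201.25
Total canton income tax: 3,261.41 + 1,201.25 = 4,462.66

4,462.66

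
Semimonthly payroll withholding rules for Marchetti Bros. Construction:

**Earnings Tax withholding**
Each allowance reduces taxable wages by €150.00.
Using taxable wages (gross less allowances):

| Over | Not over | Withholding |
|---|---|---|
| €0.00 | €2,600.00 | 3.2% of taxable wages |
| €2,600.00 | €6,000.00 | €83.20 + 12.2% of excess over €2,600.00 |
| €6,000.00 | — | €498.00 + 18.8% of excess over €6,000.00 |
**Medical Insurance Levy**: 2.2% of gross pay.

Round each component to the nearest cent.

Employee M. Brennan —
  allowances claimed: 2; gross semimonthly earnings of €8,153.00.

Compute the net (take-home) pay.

Earnings Tax: taxable = €8,153.00 − 2×€150.00 = €7,853.00
  €498.00 + 18.8% × (€7,853.00 − €6,000.00) = €498.00 + 18.8% × €1,853.00 = €846.36
Medical Insurance Levy: 2.2% × €8,153.00 = €179.37
Total withheld: €846.36 + €179.37 = €1,025.73
Net pay: €8,153.00 − €1,025.73 = €7,127.27

€7,127.27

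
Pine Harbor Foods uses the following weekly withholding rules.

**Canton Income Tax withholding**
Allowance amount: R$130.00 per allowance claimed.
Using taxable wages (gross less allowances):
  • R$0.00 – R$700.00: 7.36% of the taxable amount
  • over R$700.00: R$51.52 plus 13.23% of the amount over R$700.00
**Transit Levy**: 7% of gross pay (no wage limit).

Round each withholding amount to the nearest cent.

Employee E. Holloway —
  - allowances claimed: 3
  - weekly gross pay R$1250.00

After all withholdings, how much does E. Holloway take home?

R$1089.81

Canton Income Tax: taxable = R$1250.00 − 3×R$130.00 = R$860.00
  R$51.52 + 13.23% × (R$860.00 − R$700.00) = R$51.52 + 13.23% × R$160.00 = R$72.69
Transit Levy: 7% × R$1250.00 = R$87.50
Total withheld: R$72.69 + R$87.50 = R$160.19
Net pay: R$1250.00 − R$160.19 = R$1089.81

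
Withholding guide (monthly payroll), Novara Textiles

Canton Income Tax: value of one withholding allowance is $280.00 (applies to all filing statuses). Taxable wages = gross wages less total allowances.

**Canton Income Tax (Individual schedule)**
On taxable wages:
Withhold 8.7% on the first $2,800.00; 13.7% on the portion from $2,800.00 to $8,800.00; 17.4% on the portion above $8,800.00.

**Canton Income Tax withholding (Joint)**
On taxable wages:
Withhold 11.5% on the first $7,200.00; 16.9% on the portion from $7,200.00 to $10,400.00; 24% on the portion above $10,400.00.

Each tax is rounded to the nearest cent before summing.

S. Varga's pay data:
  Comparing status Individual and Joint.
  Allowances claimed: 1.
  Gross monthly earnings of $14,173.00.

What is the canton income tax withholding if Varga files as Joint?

Canton Income Tax (Joint): taxable = $14,173.00 − 1×$280.00 = $13,893.00
  $1,368.80 + 24% × ($13,893.00 − $10,400.00) = $1,368.80 + 24% × $3,493.00 = $2,207.12

$2,207.12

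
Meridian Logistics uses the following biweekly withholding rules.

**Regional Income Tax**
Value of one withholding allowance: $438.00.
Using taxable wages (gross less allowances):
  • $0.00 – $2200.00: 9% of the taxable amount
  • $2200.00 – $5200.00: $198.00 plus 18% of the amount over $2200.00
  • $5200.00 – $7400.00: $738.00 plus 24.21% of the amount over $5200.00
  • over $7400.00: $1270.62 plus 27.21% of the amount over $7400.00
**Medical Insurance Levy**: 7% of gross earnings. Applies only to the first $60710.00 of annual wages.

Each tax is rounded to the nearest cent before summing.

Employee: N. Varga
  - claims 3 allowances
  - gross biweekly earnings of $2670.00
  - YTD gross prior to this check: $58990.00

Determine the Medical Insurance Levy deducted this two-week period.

$120.40

Medical Insurance Levy: cap $60710.00 − YTD $58990.00 = $1720.00 subject; 7% × $1720.00 = $120.40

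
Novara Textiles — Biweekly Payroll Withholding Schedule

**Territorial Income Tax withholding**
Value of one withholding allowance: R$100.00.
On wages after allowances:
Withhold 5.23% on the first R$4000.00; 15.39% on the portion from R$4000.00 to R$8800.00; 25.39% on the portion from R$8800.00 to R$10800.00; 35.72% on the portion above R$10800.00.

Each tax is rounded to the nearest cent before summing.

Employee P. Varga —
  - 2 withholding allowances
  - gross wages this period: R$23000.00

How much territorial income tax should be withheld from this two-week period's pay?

Territorial Income Tax: taxable = R$23000.00 − 2×R$100.00 = R$22800.00
  R$1455.72 + 35.72% × (R$22800.00 − R$10800.00) = R$1455.72 + 35.72% × R$12000.00 = R$5742.12

R$5742.12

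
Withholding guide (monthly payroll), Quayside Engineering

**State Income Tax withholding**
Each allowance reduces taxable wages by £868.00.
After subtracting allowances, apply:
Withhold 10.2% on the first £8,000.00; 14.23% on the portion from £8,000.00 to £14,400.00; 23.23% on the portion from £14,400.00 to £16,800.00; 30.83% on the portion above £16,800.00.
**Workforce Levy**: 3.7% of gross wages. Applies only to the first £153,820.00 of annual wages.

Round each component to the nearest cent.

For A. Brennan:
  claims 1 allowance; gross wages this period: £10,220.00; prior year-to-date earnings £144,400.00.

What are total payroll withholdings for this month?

£1,356.93

State Income Tax: taxable = £10,220.00 − 1×£868.00 = £9,352.00
  £816.00 + 14.23% × (£9,352.00 − £8,000.00) = £816.00 + 14.23% × £1,352.00 = £1,008.39
Workforce Levy: cap £153,820.00 − YTD £144,400.00 = £9,420.00 subject; 3.7% × £9,420.00 = £348.54
Total: £1,008.39 + £348.54 = £1,356.93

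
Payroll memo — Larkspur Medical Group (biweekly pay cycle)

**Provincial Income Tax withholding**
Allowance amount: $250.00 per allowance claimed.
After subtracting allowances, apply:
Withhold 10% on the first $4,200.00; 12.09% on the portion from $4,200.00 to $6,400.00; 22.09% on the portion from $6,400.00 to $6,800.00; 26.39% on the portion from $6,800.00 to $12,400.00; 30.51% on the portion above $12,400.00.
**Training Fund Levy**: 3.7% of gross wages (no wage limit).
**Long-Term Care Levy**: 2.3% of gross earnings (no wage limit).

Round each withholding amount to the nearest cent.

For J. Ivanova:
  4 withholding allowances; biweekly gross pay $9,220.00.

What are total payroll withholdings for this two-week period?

Provincial Income Tax: taxable = $9,220.00 − 4×$250.00 = $8,220.00
  $774.34 + 26.39% × ($8,220.00 − $6,800.00) = $774.34 + 26.39% × $1,420.00 = $1,149.08
Training Fund Levy: 3.7% × $9,220.00 = $341.14
Long-Term Care Levy: 2.3% × $9,220.00 = $212.06
Total: $1,149.08 + $341.14 + $212.06 = $1,702.28

$1,702.28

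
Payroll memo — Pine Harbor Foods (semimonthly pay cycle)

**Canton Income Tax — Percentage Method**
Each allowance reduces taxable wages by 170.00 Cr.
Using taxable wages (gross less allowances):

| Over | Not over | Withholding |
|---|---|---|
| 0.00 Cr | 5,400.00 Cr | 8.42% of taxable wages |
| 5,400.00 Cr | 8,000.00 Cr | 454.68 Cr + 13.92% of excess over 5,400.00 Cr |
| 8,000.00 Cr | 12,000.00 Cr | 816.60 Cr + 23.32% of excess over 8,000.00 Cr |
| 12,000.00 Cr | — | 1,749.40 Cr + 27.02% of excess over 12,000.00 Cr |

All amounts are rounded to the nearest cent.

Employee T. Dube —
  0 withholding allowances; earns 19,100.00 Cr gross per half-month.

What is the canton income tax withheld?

Canton Income Tax: taxable = 19,100.00 Cr
  1,749.40 Cr + 27.02% × (19,100.00 Cr − 12,000.00 Cr) = 1,749.40 Cr + 27.02% × 7,100.00 Cr = 3,667.82 Cr

3,667.82 Cr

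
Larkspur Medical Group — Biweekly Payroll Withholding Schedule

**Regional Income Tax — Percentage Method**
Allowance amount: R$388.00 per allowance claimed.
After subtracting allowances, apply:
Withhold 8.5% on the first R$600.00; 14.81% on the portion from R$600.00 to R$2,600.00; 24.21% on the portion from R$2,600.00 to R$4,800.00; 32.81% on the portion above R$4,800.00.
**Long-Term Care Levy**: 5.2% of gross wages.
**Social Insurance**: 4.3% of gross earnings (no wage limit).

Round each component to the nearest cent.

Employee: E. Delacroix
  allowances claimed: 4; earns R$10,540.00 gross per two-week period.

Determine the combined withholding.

R$3,255.20

Regional Income Tax: taxable = R$10,540.00 − 4×R$388.00 = R$8,988.00
  R$879.82 + 32.81% × (R$8,988.00 − R$4,800.00) = R$879.82 + 32.81% × R$4,188.00 = R$2,253.90
Long-Term Care Levy: 5.2% × R$10,540.00 = R$548.08
Social Insurance: 4.3% × R$10,540.00 = R$453.22
Total: R$2,253.90 + R$548.08 + R$453.22 = R$3,255.20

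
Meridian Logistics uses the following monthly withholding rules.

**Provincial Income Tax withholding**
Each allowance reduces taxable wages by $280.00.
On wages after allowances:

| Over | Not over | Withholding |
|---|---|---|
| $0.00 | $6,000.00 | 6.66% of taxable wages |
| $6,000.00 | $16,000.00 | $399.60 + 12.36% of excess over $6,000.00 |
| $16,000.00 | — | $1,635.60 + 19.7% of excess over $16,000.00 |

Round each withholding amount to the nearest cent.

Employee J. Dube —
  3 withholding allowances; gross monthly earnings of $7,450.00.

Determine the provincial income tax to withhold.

$475.00

Provincial Income Tax: taxable = $7,450.00 − 3×$280.00 = $6,610.00
  $399.60 + 12.36% × ($6,610.00 − $6,000.00) = $399.60 + 12.36% × $610.00 = $475.00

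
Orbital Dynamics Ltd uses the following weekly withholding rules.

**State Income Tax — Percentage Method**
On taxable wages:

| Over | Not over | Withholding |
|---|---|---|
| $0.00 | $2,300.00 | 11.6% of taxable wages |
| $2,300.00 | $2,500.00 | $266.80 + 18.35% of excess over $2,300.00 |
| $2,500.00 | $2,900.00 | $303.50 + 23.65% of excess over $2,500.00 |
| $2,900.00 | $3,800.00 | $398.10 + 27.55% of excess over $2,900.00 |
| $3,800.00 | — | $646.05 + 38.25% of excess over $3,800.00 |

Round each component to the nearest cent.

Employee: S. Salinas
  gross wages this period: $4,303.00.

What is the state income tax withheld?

State Income Tax: taxable = $4,303.00
  $646.05 + 38.25% × ($4,303.00 − $3,800.00) = $646.05 + 38.25% × $503.00 = $838.45

$838.45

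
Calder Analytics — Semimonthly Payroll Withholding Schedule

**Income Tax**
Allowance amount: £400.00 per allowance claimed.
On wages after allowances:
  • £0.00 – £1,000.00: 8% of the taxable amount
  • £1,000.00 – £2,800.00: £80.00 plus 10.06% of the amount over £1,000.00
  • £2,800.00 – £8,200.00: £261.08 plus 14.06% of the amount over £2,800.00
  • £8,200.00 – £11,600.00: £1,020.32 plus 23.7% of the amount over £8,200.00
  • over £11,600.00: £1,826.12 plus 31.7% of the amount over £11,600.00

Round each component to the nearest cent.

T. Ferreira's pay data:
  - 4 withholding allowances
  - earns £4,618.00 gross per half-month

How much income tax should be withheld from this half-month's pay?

Income Tax: taxable = £4,618.00 − 4×£400.00 = £3,018.00
  £261.08 + 14.06% × (£3,018.00 − £2,800.00) = £261.08 + 14.06% × £218.00 = £291.73

£291.73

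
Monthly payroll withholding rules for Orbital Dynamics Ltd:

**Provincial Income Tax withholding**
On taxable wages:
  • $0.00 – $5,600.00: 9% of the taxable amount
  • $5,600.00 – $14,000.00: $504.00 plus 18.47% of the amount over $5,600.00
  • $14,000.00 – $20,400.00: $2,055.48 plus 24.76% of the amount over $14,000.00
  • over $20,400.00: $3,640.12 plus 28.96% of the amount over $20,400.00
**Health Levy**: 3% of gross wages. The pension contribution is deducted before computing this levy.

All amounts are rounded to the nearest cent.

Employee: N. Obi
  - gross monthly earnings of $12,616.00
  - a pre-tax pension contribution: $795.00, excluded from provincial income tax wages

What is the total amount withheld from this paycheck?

$2,007.65

Provincial Income Tax: taxable = $12,616.00 − $795.00 = $11,821.00
  $504.00 + 18.47% × ($11,821.00 − $5,600.00) = $504.00 + 18.47% × $6,221.00 = $1,653.02
Health Levy: 3% × $11,821.00 = $354.63
Total: $1,653.02 + $354.63 = $2,007.65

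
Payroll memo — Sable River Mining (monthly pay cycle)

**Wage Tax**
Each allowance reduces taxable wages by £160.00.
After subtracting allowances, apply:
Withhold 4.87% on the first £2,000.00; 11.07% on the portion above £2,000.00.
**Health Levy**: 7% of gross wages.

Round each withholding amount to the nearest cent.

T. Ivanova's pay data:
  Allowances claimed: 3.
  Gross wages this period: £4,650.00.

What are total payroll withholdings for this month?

£663.12

Wage Tax: taxable = £4,650.00 − 3×£160.00 = £4,170.00
  £97.40 + 11.07% × (£4,170.00 − £2,000.00) = £97.40 + 11.07% × £2,170.00 = £337.62
Health Levy: 7% × £4,650.00 = £325.50
Total: £337.62 + £325.50 = £663.12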